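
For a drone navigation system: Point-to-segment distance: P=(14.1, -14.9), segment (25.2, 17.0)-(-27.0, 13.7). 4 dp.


Project P onto AB: t = 0.2503 (clamped to [0,1])
Closest point on segment: (12.1355, 16.1741)
Distance: 31.1361

31.1361


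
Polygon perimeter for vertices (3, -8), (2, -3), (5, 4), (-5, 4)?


Sides: (3, -8)->(2, -3): sqrt(26) = 5.09902, (2, -3)->(5, 4): sqrt(58) = 7.615773, (5, 4)->(-5, 4): sqrt(100) = 10, (-5, 4)->(3, -8): sqrt(208) = 14.422205
Sum = 37.136998
Perimeter = 37.137

37.137


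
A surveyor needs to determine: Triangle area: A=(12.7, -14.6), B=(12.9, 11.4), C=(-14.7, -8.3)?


Area = |x_A(y_B-y_C) + x_B(y_C-y_A) + x_C(y_A-y_B)|/2
= |250.19 + 81.27 + 382.2|/2
= 713.66/2 = 356.83

356.83


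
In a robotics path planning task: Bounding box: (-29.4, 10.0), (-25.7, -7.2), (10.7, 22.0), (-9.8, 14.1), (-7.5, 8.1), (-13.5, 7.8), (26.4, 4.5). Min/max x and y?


x range: [-29.4, 26.4]
y range: [-7.2, 22]
Bounding box: (-29.4,-7.2) to (26.4,22)

(-29.4,-7.2) to (26.4,22)


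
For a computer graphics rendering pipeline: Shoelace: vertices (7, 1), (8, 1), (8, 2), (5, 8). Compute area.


Shoelace sum: (7*1 - 8*1) + (8*2 - 8*1) + (8*8 - 5*2) + (5*1 - 7*8)
= 10
Area = |10|/2 = 5

5


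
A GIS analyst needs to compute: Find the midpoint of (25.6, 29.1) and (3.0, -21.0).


M = ((25.6+3)/2, (29.1+(-21))/2)
= (14.3, 4.05)

(14.3, 4.05)


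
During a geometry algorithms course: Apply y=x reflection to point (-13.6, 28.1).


Reflection over y=x: (x,y) -> (y,x)
(-13.6, 28.1) -> (28.1, -13.6)

(28.1, -13.6)


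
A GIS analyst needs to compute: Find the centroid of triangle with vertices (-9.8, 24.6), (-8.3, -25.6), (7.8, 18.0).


Centroid = ((x_A+x_B+x_C)/3, (y_A+y_B+y_C)/3)
= (((-9.8)+(-8.3)+7.8)/3, (24.6+(-25.6)+18)/3)
= (-3.4333, 5.6667)

(-3.4333, 5.6667)


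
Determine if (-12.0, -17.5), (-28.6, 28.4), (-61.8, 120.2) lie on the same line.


Cross product: ((-28.6)-(-12))*(120.2-(-17.5)) - (28.4-(-17.5))*((-61.8)-(-12))
= 0

Yes, collinear


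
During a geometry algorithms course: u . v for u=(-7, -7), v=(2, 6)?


u . v = u_x*v_x + u_y*v_y = (-7)*2 + (-7)*6
= (-14) + (-42) = -56

-56


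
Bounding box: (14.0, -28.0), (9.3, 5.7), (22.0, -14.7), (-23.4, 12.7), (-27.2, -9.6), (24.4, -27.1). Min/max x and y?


x range: [-27.2, 24.4]
y range: [-28, 12.7]
Bounding box: (-27.2,-28) to (24.4,12.7)

(-27.2,-28) to (24.4,12.7)


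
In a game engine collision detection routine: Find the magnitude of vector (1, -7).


|u| = sqrt(1^2 + (-7)^2) = sqrt(50) = 7.0711

7.0711


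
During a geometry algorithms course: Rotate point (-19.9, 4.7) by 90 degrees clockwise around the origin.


90° CW: (x,y) -> (y, -x)
(-19.9,4.7) -> (4.7, 19.9)

(4.7, 19.9)


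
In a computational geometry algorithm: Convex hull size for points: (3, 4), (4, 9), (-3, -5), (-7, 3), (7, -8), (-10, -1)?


Convex hull vertices (CCW): (-10, -1), (-3, -5), (7, -8), (4, 9), (-7, 3)
Count = 5

5


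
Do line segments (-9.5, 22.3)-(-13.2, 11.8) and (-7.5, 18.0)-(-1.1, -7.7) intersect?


Cross products: d1=-23.88, d2=-186.17, d3=36.91, d4=199.2
d1*d2 < 0 and d3*d4 < 0? no

No, they don't intersect


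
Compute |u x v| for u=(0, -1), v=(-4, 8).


|u x v| = |0*8 - (-1)*(-4)|
= |0 - 4| = 4

4


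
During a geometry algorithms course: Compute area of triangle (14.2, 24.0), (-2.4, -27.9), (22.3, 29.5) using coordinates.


Area = |x_A(y_B-y_C) + x_B(y_C-y_A) + x_C(y_A-y_B)|/2
= |(-815.08) + (-13.2) + 1157.37|/2
= 329.09/2 = 164.545

164.545


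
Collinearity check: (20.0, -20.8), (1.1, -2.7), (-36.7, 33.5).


Cross product: (1.1-20)*(33.5-(-20.8)) - ((-2.7)-(-20.8))*((-36.7)-20)
= 0

Yes, collinear


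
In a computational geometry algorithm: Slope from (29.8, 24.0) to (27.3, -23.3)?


slope = (y2-y1)/(x2-x1) = ((-23.3)-24)/(27.3-29.8) = (-47.3)/(-2.5) = 18.92

18.92


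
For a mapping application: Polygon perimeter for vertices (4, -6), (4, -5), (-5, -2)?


Sides: (4, -6)->(4, -5): sqrt(1) = 1, (4, -5)->(-5, -2): sqrt(90) = 9.486833, (-5, -2)->(4, -6): sqrt(97) = 9.848858
Sum = 20.335691
Perimeter = 20.3357

20.3357


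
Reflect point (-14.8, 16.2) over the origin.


Reflection over origin: (x,y) -> (-x,-y)
(-14.8, 16.2) -> (14.8, -16.2)

(14.8, -16.2)


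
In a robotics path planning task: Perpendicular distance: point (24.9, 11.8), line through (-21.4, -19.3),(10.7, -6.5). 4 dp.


|cross product| = 405.67
|line direction| = sqrt(1194.25) = 34.5579
Distance = 405.67/sqrt(1194.25) = 11.7388

11.7388


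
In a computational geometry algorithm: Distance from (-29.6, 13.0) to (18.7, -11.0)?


dx=48.3, dy=-24
d^2 = 48.3^2 + (-24)^2 = 2908.89
d = sqrt(2908.89) = 53.9341

53.9341


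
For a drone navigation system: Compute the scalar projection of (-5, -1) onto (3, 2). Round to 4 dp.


u.v = -17, |v| = sqrt(13) = 3.6056
Scalar projection = u.v / |v| = -17 / sqrt(13) = -4.715

-4.715


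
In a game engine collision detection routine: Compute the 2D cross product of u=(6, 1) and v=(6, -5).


u x v = u_x*v_y - u_y*v_x = 6*(-5) - 1*6
= (-30) - 6 = -36

-36


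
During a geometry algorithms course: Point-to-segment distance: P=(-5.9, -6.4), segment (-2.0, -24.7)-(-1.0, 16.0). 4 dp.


Project P onto AB: t = 0.447 (clamped to [0,1])
Closest point on segment: (-1.553, -6.5068)
Distance: 4.3483

4.3483


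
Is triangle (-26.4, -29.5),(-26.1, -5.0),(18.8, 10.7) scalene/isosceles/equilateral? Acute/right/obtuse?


Side lengths squared: AB^2=600.34, BC^2=2262.5, CA^2=3659.08
Sorted: [600.34, 2262.5, 3659.08]
By sides: Scalene, By angles: Obtuse

Scalene, Obtuse


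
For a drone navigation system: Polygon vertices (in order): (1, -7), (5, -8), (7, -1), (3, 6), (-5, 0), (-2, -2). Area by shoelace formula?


Shoelace sum: (1*(-8) - 5*(-7)) + (5*(-1) - 7*(-8)) + (7*6 - 3*(-1)) + (3*0 - (-5)*6) + ((-5)*(-2) - (-2)*0) + ((-2)*(-7) - 1*(-2))
= 179
Area = |179|/2 = 89.5

89.5


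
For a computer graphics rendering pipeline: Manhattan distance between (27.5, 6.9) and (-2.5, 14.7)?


|27.5-(-2.5)| + |6.9-14.7| = 30 + 7.8 = 37.8

37.8


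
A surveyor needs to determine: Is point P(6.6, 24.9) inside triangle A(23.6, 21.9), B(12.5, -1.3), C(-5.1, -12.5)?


Cross products: AB x AP = -427.7, BC x BP = -527.2, CA x CP = 670.9
All same sign? no

No, outside


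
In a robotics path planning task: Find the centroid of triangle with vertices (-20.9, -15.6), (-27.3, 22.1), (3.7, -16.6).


Centroid = ((x_A+x_B+x_C)/3, (y_A+y_B+y_C)/3)
= (((-20.9)+(-27.3)+3.7)/3, ((-15.6)+22.1+(-16.6))/3)
= (-14.8333, -3.3667)

(-14.8333, -3.3667)


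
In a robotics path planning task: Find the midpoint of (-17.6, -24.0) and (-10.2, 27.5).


M = (((-17.6)+(-10.2))/2, ((-24)+27.5)/2)
= (-13.9, 1.75)

(-13.9, 1.75)


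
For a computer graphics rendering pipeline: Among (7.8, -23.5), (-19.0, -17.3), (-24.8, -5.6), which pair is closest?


d(P0,P1) = 27.5078, d(P0,P2) = 37.191, d(P1,P2) = 13.0587
Closest: P1 and P2

Closest pair: (-19.0, -17.3) and (-24.8, -5.6), distance = 13.0587


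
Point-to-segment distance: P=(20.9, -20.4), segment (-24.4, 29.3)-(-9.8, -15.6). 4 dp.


Project P onto AB: t = 1 (clamped to [0,1])
Closest point on segment: (-9.8, -15.6)
Distance: 31.073

31.073


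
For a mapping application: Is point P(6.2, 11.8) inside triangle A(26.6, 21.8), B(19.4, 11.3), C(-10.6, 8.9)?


Cross products: AB x AP = -142.2, BC x BP = -46.68, CA x CP = -108.84
All same sign? yes

Yes, inside


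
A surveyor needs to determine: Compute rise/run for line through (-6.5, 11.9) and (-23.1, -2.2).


slope = (y2-y1)/(x2-x1) = ((-2.2)-11.9)/((-23.1)-(-6.5)) = (-14.1)/(-16.6) = 0.8494

0.8494


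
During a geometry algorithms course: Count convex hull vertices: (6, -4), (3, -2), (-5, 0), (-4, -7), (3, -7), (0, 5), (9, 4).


Convex hull vertices (CCW): (-5, 0), (-4, -7), (3, -7), (6, -4), (9, 4), (0, 5)
Count = 6

6


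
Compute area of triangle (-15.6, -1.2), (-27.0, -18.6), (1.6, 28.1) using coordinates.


Area = |x_A(y_B-y_C) + x_B(y_C-y_A) + x_C(y_A-y_B)|/2
= |728.52 + (-791.1) + 27.84|/2
= 34.74/2 = 17.37

17.37


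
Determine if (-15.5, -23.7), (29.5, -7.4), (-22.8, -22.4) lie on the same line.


Cross product: (29.5-(-15.5))*((-22.4)-(-23.7)) - ((-7.4)-(-23.7))*((-22.8)-(-15.5))
= 177.49

No, not collinear


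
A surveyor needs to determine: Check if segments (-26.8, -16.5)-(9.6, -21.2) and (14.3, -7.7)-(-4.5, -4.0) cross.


Cross products: d1=317.51, d2=271.19, d3=513.49, d4=559.81
d1*d2 < 0 and d3*d4 < 0? no

No, they don't intersect


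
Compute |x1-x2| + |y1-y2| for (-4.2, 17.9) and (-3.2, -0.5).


|(-4.2)-(-3.2)| + |17.9-(-0.5)| = 1 + 18.4 = 19.4

19.4


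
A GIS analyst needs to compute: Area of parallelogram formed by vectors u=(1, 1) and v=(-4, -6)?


|u x v| = |1*(-6) - 1*(-4)|
= |(-6) - (-4)| = 2

2


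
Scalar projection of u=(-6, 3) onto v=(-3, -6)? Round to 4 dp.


u.v = 0, |v| = sqrt(45) = 6.7082
Scalar projection = u.v / |v| = 0 / sqrt(45) = 0

0


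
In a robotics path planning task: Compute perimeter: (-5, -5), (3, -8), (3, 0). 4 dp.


Sides: (-5, -5)->(3, -8): sqrt(73) = 8.544004, (3, -8)->(3, 0): sqrt(64) = 8, (3, 0)->(-5, -5): sqrt(89) = 9.433981
Sum = 25.977985
Perimeter = 25.978

25.978


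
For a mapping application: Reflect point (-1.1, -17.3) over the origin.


Reflection over origin: (x,y) -> (-x,-y)
(-1.1, -17.3) -> (1.1, 17.3)

(1.1, 17.3)


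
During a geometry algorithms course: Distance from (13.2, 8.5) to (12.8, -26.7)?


dx=-0.4, dy=-35.2
d^2 = (-0.4)^2 + (-35.2)^2 = 1239.2
d = sqrt(1239.2) = 35.2023

35.2023


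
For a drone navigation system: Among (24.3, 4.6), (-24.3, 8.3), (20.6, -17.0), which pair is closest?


d(P0,P1) = 48.7406, d(P0,P2) = 21.9146, d(P1,P2) = 51.5374
Closest: P0 and P2

Closest pair: (24.3, 4.6) and (20.6, -17.0), distance = 21.9146


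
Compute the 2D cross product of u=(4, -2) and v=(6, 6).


u x v = u_x*v_y - u_y*v_x = 4*6 - (-2)*6
= 24 - (-12) = 36

36


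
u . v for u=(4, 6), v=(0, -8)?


u . v = u_x*v_x + u_y*v_y = 4*0 + 6*(-8)
= 0 + (-48) = -48

-48


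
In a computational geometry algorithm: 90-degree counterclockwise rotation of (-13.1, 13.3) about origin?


90° CCW: (x,y) -> (-y, x)
(-13.1,13.3) -> (-13.3, -13.1)

(-13.3, -13.1)


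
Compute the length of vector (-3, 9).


|u| = sqrt((-3)^2 + 9^2) = sqrt(90) = 9.4868

9.4868


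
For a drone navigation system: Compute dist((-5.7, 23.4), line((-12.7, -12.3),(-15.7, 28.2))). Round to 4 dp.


|cross product| = 390.6
|line direction| = sqrt(1649.25) = 40.611
Distance = 390.6/sqrt(1649.25) = 9.6181

9.6181


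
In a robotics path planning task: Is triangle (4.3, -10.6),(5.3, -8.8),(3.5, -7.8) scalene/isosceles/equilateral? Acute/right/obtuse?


Side lengths squared: AB^2=4.24, BC^2=4.24, CA^2=8.48
Sorted: [4.24, 4.24, 8.48]
By sides: Isosceles, By angles: Right

Isosceles, Right


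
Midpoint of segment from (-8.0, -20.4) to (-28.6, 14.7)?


M = (((-8)+(-28.6))/2, ((-20.4)+14.7)/2)
= (-18.3, -2.85)

(-18.3, -2.85)


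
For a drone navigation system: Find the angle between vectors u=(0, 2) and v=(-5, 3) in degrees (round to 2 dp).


u.v = 6, |u| = sqrt(4) = 2, |v| = sqrt(34) = 5.831
cos(theta) = u.v/(|u||v|) = 6/sqrt(136) = 0.514496
theta = acos(0.514496) = 59.04 degrees

59.04 degrees


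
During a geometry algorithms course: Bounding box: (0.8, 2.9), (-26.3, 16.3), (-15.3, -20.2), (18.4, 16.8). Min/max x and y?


x range: [-26.3, 18.4]
y range: [-20.2, 16.8]
Bounding box: (-26.3,-20.2) to (18.4,16.8)

(-26.3,-20.2) to (18.4,16.8)


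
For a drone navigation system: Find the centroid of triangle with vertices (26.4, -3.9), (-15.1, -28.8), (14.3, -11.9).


Centroid = ((x_A+x_B+x_C)/3, (y_A+y_B+y_C)/3)
= ((26.4+(-15.1)+14.3)/3, ((-3.9)+(-28.8)+(-11.9))/3)
= (8.5333, -14.8667)

(8.5333, -14.8667)


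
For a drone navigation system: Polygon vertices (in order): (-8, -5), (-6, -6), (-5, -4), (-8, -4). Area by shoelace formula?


Shoelace sum: ((-8)*(-6) - (-6)*(-5)) + ((-6)*(-4) - (-5)*(-6)) + ((-5)*(-4) - (-8)*(-4)) + ((-8)*(-5) - (-8)*(-4))
= 8
Area = |8|/2 = 4

4


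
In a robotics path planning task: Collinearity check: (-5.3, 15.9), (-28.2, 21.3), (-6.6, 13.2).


Cross product: ((-28.2)-(-5.3))*(13.2-15.9) - (21.3-15.9)*((-6.6)-(-5.3))
= 68.85

No, not collinear


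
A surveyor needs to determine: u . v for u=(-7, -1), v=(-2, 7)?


u . v = u_x*v_x + u_y*v_y = (-7)*(-2) + (-1)*7
= 14 + (-7) = 7

7


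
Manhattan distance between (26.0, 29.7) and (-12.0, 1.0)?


|26-(-12)| + |29.7-1| = 38 + 28.7 = 66.7

66.7


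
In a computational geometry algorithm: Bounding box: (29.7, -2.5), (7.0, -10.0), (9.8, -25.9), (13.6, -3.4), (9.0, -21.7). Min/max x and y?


x range: [7, 29.7]
y range: [-25.9, -2.5]
Bounding box: (7,-25.9) to (29.7,-2.5)

(7,-25.9) to (29.7,-2.5)


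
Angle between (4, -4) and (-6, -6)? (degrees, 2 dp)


u.v = 0, |u| = sqrt(32) = 5.6569, |v| = sqrt(72) = 8.4853
cos(theta) = u.v/(|u||v|) = 0/sqrt(2304) = 0
theta = acos(0) = 90 degrees

90 degrees


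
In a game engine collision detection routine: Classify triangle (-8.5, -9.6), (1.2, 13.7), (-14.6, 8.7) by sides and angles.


Side lengths squared: AB^2=636.98, BC^2=274.64, CA^2=372.1
Sorted: [274.64, 372.1, 636.98]
By sides: Scalene, By angles: Acute

Scalene, Acute


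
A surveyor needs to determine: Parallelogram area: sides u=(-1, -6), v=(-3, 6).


|u x v| = |(-1)*6 - (-6)*(-3)|
= |(-6) - 18| = 24

24


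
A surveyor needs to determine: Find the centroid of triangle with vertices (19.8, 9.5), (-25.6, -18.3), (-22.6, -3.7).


Centroid = ((x_A+x_B+x_C)/3, (y_A+y_B+y_C)/3)
= ((19.8+(-25.6)+(-22.6))/3, (9.5+(-18.3)+(-3.7))/3)
= (-9.4667, -4.1667)

(-9.4667, -4.1667)


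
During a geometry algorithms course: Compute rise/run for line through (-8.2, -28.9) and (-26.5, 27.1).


slope = (y2-y1)/(x2-x1) = (27.1-(-28.9))/((-26.5)-(-8.2)) = 56/(-18.3) = -3.0601

-3.0601


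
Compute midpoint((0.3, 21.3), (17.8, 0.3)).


M = ((0.3+17.8)/2, (21.3+0.3)/2)
= (9.05, 10.8)

(9.05, 10.8)


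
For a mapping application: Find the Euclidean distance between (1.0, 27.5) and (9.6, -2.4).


dx=8.6, dy=-29.9
d^2 = 8.6^2 + (-29.9)^2 = 967.97
d = sqrt(967.97) = 31.1122

31.1122


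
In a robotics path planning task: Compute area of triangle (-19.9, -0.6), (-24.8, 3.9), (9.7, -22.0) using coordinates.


Area = |x_A(y_B-y_C) + x_B(y_C-y_A) + x_C(y_A-y_B)|/2
= |(-515.41) + 530.72 + (-43.65)|/2
= 28.34/2 = 14.17

14.17


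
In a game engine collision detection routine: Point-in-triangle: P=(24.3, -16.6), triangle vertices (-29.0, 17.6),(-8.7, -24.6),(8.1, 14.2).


Cross products: AB x AP = 1555, BC x BP = -1146, CA x CP = 1087.6
All same sign? no

No, outside


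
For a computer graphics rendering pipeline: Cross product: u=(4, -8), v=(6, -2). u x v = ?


u x v = u_x*v_y - u_y*v_x = 4*(-2) - (-8)*6
= (-8) - (-48) = 40

40


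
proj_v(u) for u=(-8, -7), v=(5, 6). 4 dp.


u.v = -82, |v| = sqrt(61) = 7.8102
Scalar projection = u.v / |v| = -82 / sqrt(61) = -10.499

-10.499


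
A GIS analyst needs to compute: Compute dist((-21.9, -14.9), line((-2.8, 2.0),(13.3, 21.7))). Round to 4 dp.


|cross product| = 104.18
|line direction| = sqrt(647.3) = 25.4421
Distance = 104.18/sqrt(647.3) = 4.0948

4.0948


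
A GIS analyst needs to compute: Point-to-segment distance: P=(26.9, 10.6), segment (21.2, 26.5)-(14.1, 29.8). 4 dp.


Project P onto AB: t = 0 (clamped to [0,1])
Closest point on segment: (21.2, 26.5)
Distance: 16.8908

16.8908


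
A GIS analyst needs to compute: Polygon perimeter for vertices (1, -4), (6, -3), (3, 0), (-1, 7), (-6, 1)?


Sides: (1, -4)->(6, -3): sqrt(26) = 5.09902, (6, -3)->(3, 0): sqrt(18) = 4.242641, (3, 0)->(-1, 7): sqrt(65) = 8.062258, (-1, 7)->(-6, 1): sqrt(61) = 7.81025, (-6, 1)->(1, -4): sqrt(74) = 8.602325
Sum = 33.816494
Perimeter = 33.8165

33.8165


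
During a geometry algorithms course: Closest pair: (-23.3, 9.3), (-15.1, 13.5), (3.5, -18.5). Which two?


d(P0,P1) = 9.213, d(P0,P2) = 38.6145, d(P1,P2) = 37.013
Closest: P0 and P1

Closest pair: (-23.3, 9.3) and (-15.1, 13.5), distance = 9.213


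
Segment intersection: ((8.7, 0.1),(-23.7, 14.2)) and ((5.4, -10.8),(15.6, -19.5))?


Cross products: d1=139.89, d2=1.83, d3=399.69, d4=537.75
d1*d2 < 0 and d3*d4 < 0? no

No, they don't intersect


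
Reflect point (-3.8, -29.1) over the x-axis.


Reflection over x-axis: (x,y) -> (x,-y)
(-3.8, -29.1) -> (-3.8, 29.1)

(-3.8, 29.1)


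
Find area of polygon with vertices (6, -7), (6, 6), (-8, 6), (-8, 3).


Shoelace sum: (6*6 - 6*(-7)) + (6*6 - (-8)*6) + ((-8)*3 - (-8)*6) + ((-8)*(-7) - 6*3)
= 224
Area = |224|/2 = 112

112


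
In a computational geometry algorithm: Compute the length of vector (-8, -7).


|u| = sqrt((-8)^2 + (-7)^2) = sqrt(113) = 10.6301

10.6301


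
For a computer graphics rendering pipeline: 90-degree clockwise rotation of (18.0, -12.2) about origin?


90° CW: (x,y) -> (y, -x)
(18,-12.2) -> (-12.2, -18)

(-12.2, -18)


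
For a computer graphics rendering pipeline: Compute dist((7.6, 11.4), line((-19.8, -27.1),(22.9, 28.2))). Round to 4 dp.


|cross product| = 128.73
|line direction| = sqrt(4881.38) = 69.8669
Distance = 128.73/sqrt(4881.38) = 1.8425

1.8425


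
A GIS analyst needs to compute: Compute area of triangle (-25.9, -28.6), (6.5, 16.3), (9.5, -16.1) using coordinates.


Area = |x_A(y_B-y_C) + x_B(y_C-y_A) + x_C(y_A-y_B)|/2
= |(-839.16) + 81.25 + (-426.55)|/2
= 1184.46/2 = 592.23

592.23


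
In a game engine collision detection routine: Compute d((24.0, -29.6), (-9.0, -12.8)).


dx=-33, dy=16.8
d^2 = (-33)^2 + 16.8^2 = 1371.24
d = sqrt(1371.24) = 37.0303

37.0303


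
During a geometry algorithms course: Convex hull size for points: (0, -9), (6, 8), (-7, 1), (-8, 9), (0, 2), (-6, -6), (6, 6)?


Convex hull vertices (CCW): (-8, 9), (-7, 1), (-6, -6), (0, -9), (6, 6), (6, 8)
Count = 6

6


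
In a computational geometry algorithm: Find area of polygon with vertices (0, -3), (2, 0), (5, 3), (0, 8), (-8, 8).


Shoelace sum: (0*0 - 2*(-3)) + (2*3 - 5*0) + (5*8 - 0*3) + (0*8 - (-8)*8) + ((-8)*(-3) - 0*8)
= 140
Area = |140|/2 = 70

70


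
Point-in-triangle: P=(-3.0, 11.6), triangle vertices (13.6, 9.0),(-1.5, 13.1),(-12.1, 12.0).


Cross products: AB x AP = 28.8, BC x BP = 14.25, CA x CP = 17.02
All same sign? yes

Yes, inside


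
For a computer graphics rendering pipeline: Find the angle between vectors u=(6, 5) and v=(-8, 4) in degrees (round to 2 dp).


u.v = -28, |u| = sqrt(61) = 7.8102, |v| = sqrt(80) = 8.9443
cos(theta) = u.v/(|u||v|) = -28/sqrt(4880) = -0.400819
theta = acos(-0.400819) = 113.63 degrees

113.63 degrees


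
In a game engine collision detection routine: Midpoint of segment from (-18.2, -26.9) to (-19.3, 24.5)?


M = (((-18.2)+(-19.3))/2, ((-26.9)+24.5)/2)
= (-18.75, -1.2)

(-18.75, -1.2)


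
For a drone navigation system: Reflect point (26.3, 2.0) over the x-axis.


Reflection over x-axis: (x,y) -> (x,-y)
(26.3, 2) -> (26.3, -2)

(26.3, -2)


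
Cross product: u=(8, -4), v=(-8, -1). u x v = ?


u x v = u_x*v_y - u_y*v_x = 8*(-1) - (-4)*(-8)
= (-8) - 32 = -40

-40


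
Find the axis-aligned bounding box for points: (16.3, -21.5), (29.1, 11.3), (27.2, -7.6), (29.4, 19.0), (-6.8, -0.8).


x range: [-6.8, 29.4]
y range: [-21.5, 19]
Bounding box: (-6.8,-21.5) to (29.4,19)

(-6.8,-21.5) to (29.4,19)


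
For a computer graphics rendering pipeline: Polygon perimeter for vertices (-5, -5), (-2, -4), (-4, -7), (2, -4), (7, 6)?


Sides: (-5, -5)->(-2, -4): sqrt(10) = 3.162278, (-2, -4)->(-4, -7): sqrt(13) = 3.605551, (-4, -7)->(2, -4): sqrt(45) = 6.708204, (2, -4)->(7, 6): sqrt(125) = 11.18034, (7, 6)->(-5, -5): sqrt(265) = 16.278821
Sum = 40.935194
Perimeter = 40.9352

40.9352


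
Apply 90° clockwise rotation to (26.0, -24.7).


90° CW: (x,y) -> (y, -x)
(26,-24.7) -> (-24.7, -26)

(-24.7, -26)


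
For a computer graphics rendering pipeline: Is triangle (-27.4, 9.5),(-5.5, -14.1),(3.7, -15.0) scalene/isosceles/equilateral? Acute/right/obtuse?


Side lengths squared: AB^2=1036.57, BC^2=85.45, CA^2=1567.46
Sorted: [85.45, 1036.57, 1567.46]
By sides: Scalene, By angles: Obtuse

Scalene, Obtuse


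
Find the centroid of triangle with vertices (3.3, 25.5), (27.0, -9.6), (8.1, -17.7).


Centroid = ((x_A+x_B+x_C)/3, (y_A+y_B+y_C)/3)
= ((3.3+27+8.1)/3, (25.5+(-9.6)+(-17.7))/3)
= (12.8, -0.6)

(12.8, -0.6)


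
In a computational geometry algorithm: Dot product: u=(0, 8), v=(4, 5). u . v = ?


u . v = u_x*v_x + u_y*v_y = 0*4 + 8*5
= 0 + 40 = 40

40


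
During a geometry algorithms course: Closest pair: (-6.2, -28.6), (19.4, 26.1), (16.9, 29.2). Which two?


d(P0,P1) = 60.3941, d(P0,P2) = 62.2451, d(P1,P2) = 3.9825
Closest: P1 and P2

Closest pair: (19.4, 26.1) and (16.9, 29.2), distance = 3.9825


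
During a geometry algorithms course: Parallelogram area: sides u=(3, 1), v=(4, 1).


|u x v| = |3*1 - 1*4|
= |3 - 4| = 1

1


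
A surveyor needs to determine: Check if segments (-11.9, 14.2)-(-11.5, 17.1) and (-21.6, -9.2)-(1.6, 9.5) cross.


Cross products: d1=361.49, d2=421.29, d3=18.77, d4=-41.03
d1*d2 < 0 and d3*d4 < 0? no

No, they don't intersect


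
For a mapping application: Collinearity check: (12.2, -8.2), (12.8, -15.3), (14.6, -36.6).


Cross product: (12.8-12.2)*((-36.6)-(-8.2)) - ((-15.3)-(-8.2))*(14.6-12.2)
= 0

Yes, collinear


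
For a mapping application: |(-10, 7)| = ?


|u| = sqrt((-10)^2 + 7^2) = sqrt(149) = 12.2066

12.2066


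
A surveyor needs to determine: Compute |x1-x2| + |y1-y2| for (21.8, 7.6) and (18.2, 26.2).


|21.8-18.2| + |7.6-26.2| = 3.6 + 18.6 = 22.2

22.2


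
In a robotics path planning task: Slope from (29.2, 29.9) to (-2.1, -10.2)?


slope = (y2-y1)/(x2-x1) = ((-10.2)-29.9)/((-2.1)-29.2) = (-40.1)/(-31.3) = 1.2812

1.2812


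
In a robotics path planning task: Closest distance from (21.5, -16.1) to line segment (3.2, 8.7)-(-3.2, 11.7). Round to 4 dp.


Project P onto AB: t = 0 (clamped to [0,1])
Closest point on segment: (3.2, 8.7)
Distance: 30.8209

30.8209


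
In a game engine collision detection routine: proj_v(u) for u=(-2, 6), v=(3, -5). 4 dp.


u.v = -36, |v| = sqrt(34) = 5.831
Scalar projection = u.v / |v| = -36 / sqrt(34) = -6.1739

-6.1739


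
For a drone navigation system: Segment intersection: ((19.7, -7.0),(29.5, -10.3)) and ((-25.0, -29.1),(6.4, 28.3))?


Cross products: d1=-1871.84, d2=-2537.98, d3=-364.09, d4=302.05
d1*d2 < 0 and d3*d4 < 0? no

No, they don't intersect


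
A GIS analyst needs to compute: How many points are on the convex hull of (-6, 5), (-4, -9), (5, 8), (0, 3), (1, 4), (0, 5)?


Convex hull vertices (CCW): (-6, 5), (-4, -9), (5, 8)
Count = 3

3


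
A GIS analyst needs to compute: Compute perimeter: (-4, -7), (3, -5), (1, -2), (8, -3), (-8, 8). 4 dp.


Sides: (-4, -7)->(3, -5): sqrt(53) = 7.28011, (3, -5)->(1, -2): sqrt(13) = 3.605551, (1, -2)->(8, -3): sqrt(50) = 7.071068, (8, -3)->(-8, 8): sqrt(377) = 19.416488, (-8, 8)->(-4, -7): sqrt(241) = 15.524175
Sum = 52.897392
Perimeter = 52.8974

52.8974


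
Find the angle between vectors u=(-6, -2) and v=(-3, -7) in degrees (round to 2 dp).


u.v = 32, |u| = sqrt(40) = 6.3246, |v| = sqrt(58) = 7.6158
cos(theta) = u.v/(|u||v|) = 32/sqrt(2320) = 0.664364
theta = acos(0.664364) = 48.37 degrees

48.37 degrees


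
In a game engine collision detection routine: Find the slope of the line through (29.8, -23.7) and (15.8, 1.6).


slope = (y2-y1)/(x2-x1) = (1.6-(-23.7))/(15.8-29.8) = 25.3/(-14) = -1.8071

-1.8071


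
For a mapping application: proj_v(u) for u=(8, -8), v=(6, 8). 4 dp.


u.v = -16, |v| = sqrt(100) = 10
Scalar projection = u.v / |v| = -16 / sqrt(100) = -1.6

-1.6


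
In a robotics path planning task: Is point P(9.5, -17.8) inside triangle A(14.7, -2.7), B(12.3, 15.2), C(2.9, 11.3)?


Cross products: AB x AP = 129.32, BC x BP = 299.28, CA x CP = -250.98
All same sign? no

No, outside


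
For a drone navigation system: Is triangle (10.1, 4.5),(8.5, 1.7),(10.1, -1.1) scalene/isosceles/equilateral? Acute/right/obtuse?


Side lengths squared: AB^2=10.4, BC^2=10.4, CA^2=31.36
Sorted: [10.4, 10.4, 31.36]
By sides: Isosceles, By angles: Obtuse

Isosceles, Obtuse


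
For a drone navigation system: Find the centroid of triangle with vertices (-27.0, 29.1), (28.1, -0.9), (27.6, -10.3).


Centroid = ((x_A+x_B+x_C)/3, (y_A+y_B+y_C)/3)
= (((-27)+28.1+27.6)/3, (29.1+(-0.9)+(-10.3))/3)
= (9.5667, 5.9667)

(9.5667, 5.9667)


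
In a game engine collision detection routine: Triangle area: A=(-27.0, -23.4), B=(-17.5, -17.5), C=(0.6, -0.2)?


Area = |x_A(y_B-y_C) + x_B(y_C-y_A) + x_C(y_A-y_B)|/2
= |467.1 + (-406) + (-3.54)|/2
= 57.56/2 = 28.78

28.78


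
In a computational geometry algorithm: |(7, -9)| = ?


|u| = sqrt(7^2 + (-9)^2) = sqrt(130) = 11.4018

11.4018


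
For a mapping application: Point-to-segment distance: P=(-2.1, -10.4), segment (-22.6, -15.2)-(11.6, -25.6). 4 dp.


Project P onto AB: t = 0.5096 (clamped to [0,1])
Closest point on segment: (-5.1713, -20.4999)
Distance: 10.5566

10.5566


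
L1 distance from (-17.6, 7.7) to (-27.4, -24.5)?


|(-17.6)-(-27.4)| + |7.7-(-24.5)| = 9.8 + 32.2 = 42

42


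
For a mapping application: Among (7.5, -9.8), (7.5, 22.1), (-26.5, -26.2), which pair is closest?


d(P0,P1) = 31.9, d(P0,P2) = 37.7486, d(P1,P2) = 59.0668
Closest: P0 and P1

Closest pair: (7.5, -9.8) and (7.5, 22.1), distance = 31.9


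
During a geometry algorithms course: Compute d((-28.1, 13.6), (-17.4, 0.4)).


dx=10.7, dy=-13.2
d^2 = 10.7^2 + (-13.2)^2 = 288.73
d = sqrt(288.73) = 16.9921

16.9921


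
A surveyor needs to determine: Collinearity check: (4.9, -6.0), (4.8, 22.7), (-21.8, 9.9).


Cross product: (4.8-4.9)*(9.9-(-6)) - (22.7-(-6))*((-21.8)-4.9)
= 764.7

No, not collinear


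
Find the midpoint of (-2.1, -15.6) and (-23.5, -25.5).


M = (((-2.1)+(-23.5))/2, ((-15.6)+(-25.5))/2)
= (-12.8, -20.55)

(-12.8, -20.55)


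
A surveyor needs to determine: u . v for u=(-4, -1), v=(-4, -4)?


u . v = u_x*v_x + u_y*v_y = (-4)*(-4) + (-1)*(-4)
= 16 + 4 = 20

20


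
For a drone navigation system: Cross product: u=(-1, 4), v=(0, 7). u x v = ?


u x v = u_x*v_y - u_y*v_x = (-1)*7 - 4*0
= (-7) - 0 = -7

-7


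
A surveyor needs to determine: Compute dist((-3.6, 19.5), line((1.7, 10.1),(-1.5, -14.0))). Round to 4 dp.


|cross product| = 157.81
|line direction| = sqrt(591.05) = 24.3115
Distance = 157.81/sqrt(591.05) = 6.4912

6.4912


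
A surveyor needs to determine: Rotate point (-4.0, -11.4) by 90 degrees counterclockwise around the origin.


90° CCW: (x,y) -> (-y, x)
(-4,-11.4) -> (11.4, -4)

(11.4, -4)


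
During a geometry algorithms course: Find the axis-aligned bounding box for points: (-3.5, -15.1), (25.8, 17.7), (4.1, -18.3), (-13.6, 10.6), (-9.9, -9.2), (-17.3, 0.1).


x range: [-17.3, 25.8]
y range: [-18.3, 17.7]
Bounding box: (-17.3,-18.3) to (25.8,17.7)

(-17.3,-18.3) to (25.8,17.7)


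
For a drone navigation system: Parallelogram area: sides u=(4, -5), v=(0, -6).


|u x v| = |4*(-6) - (-5)*0|
= |(-24) - 0| = 24

24


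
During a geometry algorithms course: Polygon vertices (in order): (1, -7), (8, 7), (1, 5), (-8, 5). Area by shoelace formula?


Shoelace sum: (1*7 - 8*(-7)) + (8*5 - 1*7) + (1*5 - (-8)*5) + ((-8)*(-7) - 1*5)
= 192
Area = |192|/2 = 96

96


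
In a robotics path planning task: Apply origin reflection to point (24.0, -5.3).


Reflection over origin: (x,y) -> (-x,-y)
(24, -5.3) -> (-24, 5.3)

(-24, 5.3)


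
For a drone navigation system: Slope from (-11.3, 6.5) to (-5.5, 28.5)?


slope = (y2-y1)/(x2-x1) = (28.5-6.5)/((-5.5)-(-11.3)) = 22/5.8 = 3.7931

3.7931


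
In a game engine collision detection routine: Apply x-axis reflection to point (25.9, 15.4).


Reflection over x-axis: (x,y) -> (x,-y)
(25.9, 15.4) -> (25.9, -15.4)

(25.9, -15.4)


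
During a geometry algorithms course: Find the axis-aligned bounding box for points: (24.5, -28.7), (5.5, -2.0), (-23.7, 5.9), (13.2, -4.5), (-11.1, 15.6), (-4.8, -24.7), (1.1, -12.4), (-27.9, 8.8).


x range: [-27.9, 24.5]
y range: [-28.7, 15.6]
Bounding box: (-27.9,-28.7) to (24.5,15.6)

(-27.9,-28.7) to (24.5,15.6)


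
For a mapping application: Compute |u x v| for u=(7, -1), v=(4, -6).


|u x v| = |7*(-6) - (-1)*4|
= |(-42) - (-4)| = 38

38


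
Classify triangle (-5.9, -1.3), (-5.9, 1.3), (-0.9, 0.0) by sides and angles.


Side lengths squared: AB^2=6.76, BC^2=26.69, CA^2=26.69
Sorted: [6.76, 26.69, 26.69]
By sides: Isosceles, By angles: Acute

Isosceles, Acute


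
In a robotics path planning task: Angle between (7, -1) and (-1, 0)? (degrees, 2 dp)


u.v = -7, |u| = sqrt(50) = 7.0711, |v| = sqrt(1) = 1
cos(theta) = u.v/(|u||v|) = -7/sqrt(50) = -0.989949
theta = acos(-0.989949) = 171.87 degrees

171.87 degrees


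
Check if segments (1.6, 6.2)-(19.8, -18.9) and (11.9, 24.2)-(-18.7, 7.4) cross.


Cross products: d1=377.76, d2=1451.58, d3=586.13, d4=-487.69
d1*d2 < 0 and d3*d4 < 0? no

No, they don't intersect


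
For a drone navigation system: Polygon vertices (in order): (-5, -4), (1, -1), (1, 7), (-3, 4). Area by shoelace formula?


Shoelace sum: ((-5)*(-1) - 1*(-4)) + (1*7 - 1*(-1)) + (1*4 - (-3)*7) + ((-3)*(-4) - (-5)*4)
= 74
Area = |74|/2 = 37

37


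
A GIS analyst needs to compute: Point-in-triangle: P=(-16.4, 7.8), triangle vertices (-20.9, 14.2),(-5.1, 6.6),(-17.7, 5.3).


Cross products: AB x AP = -66.92, BC x BP = -29.81, CA x CP = -19.57
All same sign? yes

Yes, inside


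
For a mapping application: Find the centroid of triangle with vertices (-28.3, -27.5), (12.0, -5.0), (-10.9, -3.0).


Centroid = ((x_A+x_B+x_C)/3, (y_A+y_B+y_C)/3)
= (((-28.3)+12+(-10.9))/3, ((-27.5)+(-5)+(-3))/3)
= (-9.0667, -11.8333)

(-9.0667, -11.8333)


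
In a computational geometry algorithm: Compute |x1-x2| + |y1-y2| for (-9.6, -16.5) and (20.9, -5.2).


|(-9.6)-20.9| + |(-16.5)-(-5.2)| = 30.5 + 11.3 = 41.8

41.8


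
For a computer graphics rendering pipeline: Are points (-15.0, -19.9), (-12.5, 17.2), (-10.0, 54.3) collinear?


Cross product: ((-12.5)-(-15))*(54.3-(-19.9)) - (17.2-(-19.9))*((-10)-(-15))
= 0

Yes, collinear


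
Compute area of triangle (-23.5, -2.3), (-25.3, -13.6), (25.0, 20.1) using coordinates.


Area = |x_A(y_B-y_C) + x_B(y_C-y_A) + x_C(y_A-y_B)|/2
= |791.95 + (-566.72) + 282.5|/2
= 507.73/2 = 253.865

253.865


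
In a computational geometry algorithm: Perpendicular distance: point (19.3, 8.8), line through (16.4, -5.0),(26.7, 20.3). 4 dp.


|cross product| = 68.77
|line direction| = sqrt(746.18) = 27.3163
Distance = 68.77/sqrt(746.18) = 2.5175

2.5175


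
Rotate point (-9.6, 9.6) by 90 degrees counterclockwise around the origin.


90° CCW: (x,y) -> (-y, x)
(-9.6,9.6) -> (-9.6, -9.6)

(-9.6, -9.6)


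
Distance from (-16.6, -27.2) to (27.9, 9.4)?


dx=44.5, dy=36.6
d^2 = 44.5^2 + 36.6^2 = 3319.81
d = sqrt(3319.81) = 57.6178

57.6178


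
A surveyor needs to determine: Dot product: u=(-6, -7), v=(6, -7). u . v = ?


u . v = u_x*v_x + u_y*v_y = (-6)*6 + (-7)*(-7)
= (-36) + 49 = 13

13


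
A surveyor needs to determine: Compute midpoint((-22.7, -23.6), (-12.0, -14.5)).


M = (((-22.7)+(-12))/2, ((-23.6)+(-14.5))/2)
= (-17.35, -19.05)

(-17.35, -19.05)


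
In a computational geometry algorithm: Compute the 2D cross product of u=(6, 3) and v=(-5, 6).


u x v = u_x*v_y - u_y*v_x = 6*6 - 3*(-5)
= 36 - (-15) = 51

51


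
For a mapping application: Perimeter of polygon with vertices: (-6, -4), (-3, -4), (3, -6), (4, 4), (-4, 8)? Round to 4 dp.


Sides: (-6, -4)->(-3, -4): sqrt(9) = 3, (-3, -4)->(3, -6): sqrt(40) = 6.324555, (3, -6)->(4, 4): sqrt(101) = 10.049876, (4, 4)->(-4, 8): sqrt(80) = 8.944272, (-4, 8)->(-6, -4): sqrt(148) = 12.165525
Sum = 40.484228
Perimeter = 40.4842

40.4842


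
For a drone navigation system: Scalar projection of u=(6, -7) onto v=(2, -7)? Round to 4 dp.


u.v = 61, |v| = sqrt(53) = 7.2801
Scalar projection = u.v / |v| = 61 / sqrt(53) = 8.379

8.379


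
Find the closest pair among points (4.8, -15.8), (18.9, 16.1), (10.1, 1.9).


d(P0,P1) = 34.8772, d(P0,P2) = 18.4765, d(P1,P2) = 16.7057
Closest: P1 and P2

Closest pair: (18.9, 16.1) and (10.1, 1.9), distance = 16.7057


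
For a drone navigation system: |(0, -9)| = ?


|u| = sqrt(0^2 + (-9)^2) = sqrt(81) = 9

9


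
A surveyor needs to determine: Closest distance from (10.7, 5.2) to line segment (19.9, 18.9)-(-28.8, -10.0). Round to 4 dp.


Project P onto AB: t = 0.2632 (clamped to [0,1])
Closest point on segment: (7.0835, 11.2943)
Distance: 7.0866

7.0866


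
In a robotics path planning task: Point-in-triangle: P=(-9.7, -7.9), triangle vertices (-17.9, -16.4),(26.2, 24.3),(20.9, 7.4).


Cross products: AB x AP = 41.11, BC x BP = -436.05, CA x CP = -134.64
All same sign? no

No, outside


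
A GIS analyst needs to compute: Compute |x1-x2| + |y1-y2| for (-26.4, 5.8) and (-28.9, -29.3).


|(-26.4)-(-28.9)| + |5.8-(-29.3)| = 2.5 + 35.1 = 37.6

37.6


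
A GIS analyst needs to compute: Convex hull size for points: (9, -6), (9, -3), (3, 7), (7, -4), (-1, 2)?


Convex hull vertices (CCW): (-1, 2), (9, -6), (9, -3), (3, 7)
Count = 4

4


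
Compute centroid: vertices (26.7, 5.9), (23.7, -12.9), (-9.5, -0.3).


Centroid = ((x_A+x_B+x_C)/3, (y_A+y_B+y_C)/3)
= ((26.7+23.7+(-9.5))/3, (5.9+(-12.9)+(-0.3))/3)
= (13.6333, -2.4333)

(13.6333, -2.4333)


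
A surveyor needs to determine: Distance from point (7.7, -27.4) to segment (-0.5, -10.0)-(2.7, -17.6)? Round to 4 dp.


Project P onto AB: t = 1 (clamped to [0,1])
Closest point on segment: (2.7, -17.6)
Distance: 11.0018

11.0018


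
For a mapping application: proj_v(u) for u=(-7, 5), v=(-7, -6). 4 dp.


u.v = 19, |v| = sqrt(85) = 9.2195
Scalar projection = u.v / |v| = 19 / sqrt(85) = 2.0608

2.0608


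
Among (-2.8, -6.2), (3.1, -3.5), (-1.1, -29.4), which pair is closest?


d(P0,P1) = 6.4885, d(P0,P2) = 23.2622, d(P1,P2) = 26.2383
Closest: P0 and P1

Closest pair: (-2.8, -6.2) and (3.1, -3.5), distance = 6.4885


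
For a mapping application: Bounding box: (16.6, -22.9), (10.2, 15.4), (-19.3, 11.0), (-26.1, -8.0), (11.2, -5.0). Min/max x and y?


x range: [-26.1, 16.6]
y range: [-22.9, 15.4]
Bounding box: (-26.1,-22.9) to (16.6,15.4)

(-26.1,-22.9) to (16.6,15.4)


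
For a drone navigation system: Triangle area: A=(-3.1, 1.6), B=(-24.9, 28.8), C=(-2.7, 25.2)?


Area = |x_A(y_B-y_C) + x_B(y_C-y_A) + x_C(y_A-y_B)|/2
= |(-11.16) + (-587.64) + 73.44|/2
= 525.36/2 = 262.68

262.68


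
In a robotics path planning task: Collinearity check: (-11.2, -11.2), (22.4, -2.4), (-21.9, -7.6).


Cross product: (22.4-(-11.2))*((-7.6)-(-11.2)) - ((-2.4)-(-11.2))*((-21.9)-(-11.2))
= 215.12

No, not collinear


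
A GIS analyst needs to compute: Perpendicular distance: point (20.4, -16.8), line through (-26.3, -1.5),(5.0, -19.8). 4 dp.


|cross product| = 375.72
|line direction| = sqrt(1314.58) = 36.2571
Distance = 375.72/sqrt(1314.58) = 10.3626

10.3626


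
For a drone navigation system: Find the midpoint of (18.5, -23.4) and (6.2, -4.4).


M = ((18.5+6.2)/2, ((-23.4)+(-4.4))/2)
= (12.35, -13.9)

(12.35, -13.9)


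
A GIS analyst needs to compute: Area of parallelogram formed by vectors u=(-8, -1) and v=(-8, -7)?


|u x v| = |(-8)*(-7) - (-1)*(-8)|
= |56 - 8| = 48

48


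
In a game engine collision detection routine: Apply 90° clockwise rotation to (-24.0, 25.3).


90° CW: (x,y) -> (y, -x)
(-24,25.3) -> (25.3, 24)

(25.3, 24)


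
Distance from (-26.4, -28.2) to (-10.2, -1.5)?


dx=16.2, dy=26.7
d^2 = 16.2^2 + 26.7^2 = 975.33
d = sqrt(975.33) = 31.2303

31.2303


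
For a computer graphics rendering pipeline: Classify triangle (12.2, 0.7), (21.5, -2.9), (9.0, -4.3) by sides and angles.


Side lengths squared: AB^2=99.45, BC^2=158.21, CA^2=35.24
Sorted: [35.24, 99.45, 158.21]
By sides: Scalene, By angles: Obtuse

Scalene, Obtuse


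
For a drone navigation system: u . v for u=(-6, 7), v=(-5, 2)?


u . v = u_x*v_x + u_y*v_y = (-6)*(-5) + 7*2
= 30 + 14 = 44

44


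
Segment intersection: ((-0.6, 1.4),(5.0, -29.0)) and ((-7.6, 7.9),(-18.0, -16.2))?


Cross products: d1=236.3, d2=687.42, d3=-176.4, d4=-627.52
d1*d2 < 0 and d3*d4 < 0? no

No, they don't intersect


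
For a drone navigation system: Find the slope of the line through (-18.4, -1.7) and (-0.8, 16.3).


slope = (y2-y1)/(x2-x1) = (16.3-(-1.7))/((-0.8)-(-18.4)) = 18/17.6 = 1.0227

1.0227


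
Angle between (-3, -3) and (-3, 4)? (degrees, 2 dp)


u.v = -3, |u| = sqrt(18) = 4.2426, |v| = sqrt(25) = 5
cos(theta) = u.v/(|u||v|) = -3/sqrt(450) = -0.141421
theta = acos(-0.141421) = 98.13 degrees

98.13 degrees


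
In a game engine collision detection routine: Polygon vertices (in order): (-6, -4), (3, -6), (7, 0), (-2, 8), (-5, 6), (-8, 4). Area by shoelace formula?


Shoelace sum: ((-6)*(-6) - 3*(-4)) + (3*0 - 7*(-6)) + (7*8 - (-2)*0) + ((-2)*6 - (-5)*8) + ((-5)*4 - (-8)*6) + ((-8)*(-4) - (-6)*4)
= 258
Area = |258|/2 = 129

129


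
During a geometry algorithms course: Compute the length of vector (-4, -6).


|u| = sqrt((-4)^2 + (-6)^2) = sqrt(52) = 7.2111

7.2111


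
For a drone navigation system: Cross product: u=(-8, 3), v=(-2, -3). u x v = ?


u x v = u_x*v_y - u_y*v_x = (-8)*(-3) - 3*(-2)
= 24 - (-6) = 30

30


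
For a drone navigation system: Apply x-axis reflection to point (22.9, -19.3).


Reflection over x-axis: (x,y) -> (x,-y)
(22.9, -19.3) -> (22.9, 19.3)

(22.9, 19.3)


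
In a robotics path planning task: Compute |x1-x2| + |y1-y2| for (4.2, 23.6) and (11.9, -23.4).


|4.2-11.9| + |23.6-(-23.4)| = 7.7 + 47 = 54.7

54.7


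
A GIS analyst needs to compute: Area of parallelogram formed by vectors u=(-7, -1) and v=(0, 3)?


|u x v| = |(-7)*3 - (-1)*0|
= |(-21) - 0| = 21

21


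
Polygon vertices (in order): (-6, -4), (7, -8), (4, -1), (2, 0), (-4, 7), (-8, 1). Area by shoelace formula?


Shoelace sum: ((-6)*(-8) - 7*(-4)) + (7*(-1) - 4*(-8)) + (4*0 - 2*(-1)) + (2*7 - (-4)*0) + ((-4)*1 - (-8)*7) + ((-8)*(-4) - (-6)*1)
= 207
Area = |207|/2 = 103.5

103.5


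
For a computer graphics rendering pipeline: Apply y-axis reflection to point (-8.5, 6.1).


Reflection over y-axis: (x,y) -> (-x,y)
(-8.5, 6.1) -> (8.5, 6.1)

(8.5, 6.1)


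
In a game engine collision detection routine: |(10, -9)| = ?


|u| = sqrt(10^2 + (-9)^2) = sqrt(181) = 13.4536

13.4536


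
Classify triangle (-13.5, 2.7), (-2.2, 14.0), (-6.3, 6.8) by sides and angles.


Side lengths squared: AB^2=255.38, BC^2=68.65, CA^2=68.65
Sorted: [68.65, 68.65, 255.38]
By sides: Isosceles, By angles: Obtuse

Isosceles, Obtuse


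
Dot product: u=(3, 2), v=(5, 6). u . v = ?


u . v = u_x*v_x + u_y*v_y = 3*5 + 2*6
= 15 + 12 = 27

27


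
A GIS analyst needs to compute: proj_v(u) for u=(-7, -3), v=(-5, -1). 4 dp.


u.v = 38, |v| = sqrt(26) = 5.099
Scalar projection = u.v / |v| = 38 / sqrt(26) = 7.4524

7.4524


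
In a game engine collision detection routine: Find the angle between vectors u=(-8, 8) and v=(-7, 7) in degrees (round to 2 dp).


u.v = 112, |u| = sqrt(128) = 11.3137, |v| = sqrt(98) = 9.8995
cos(theta) = u.v/(|u||v|) = 112/sqrt(12544) = 1
theta = acos(1) = 0 degrees

0 degrees
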